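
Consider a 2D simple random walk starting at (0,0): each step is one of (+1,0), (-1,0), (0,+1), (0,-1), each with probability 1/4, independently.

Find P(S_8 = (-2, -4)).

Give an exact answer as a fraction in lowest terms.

Answer: 7/1024

Derivation:
Let h be the number of horizontal steps (so 8-h are vertical). To end at (-2,-4) need (h-2)/2 right-steps and ((8-h)-4)/2 up-steps.
Sum over h with 2 ≤ h ≤ 4, h ≡ 0 (mod 2), 8-h ≡ 0 (mod 2):
h=2: C(8,2)·C(2,0)·C(6,1) = 28·1·6 = 168
h=4: C(8,4)·C(4,1)·C(4,0) = 70·4·1 = 280
Total favorable: 448
Total paths: 4^8 = 65536
P = 448/65536 = 7/1024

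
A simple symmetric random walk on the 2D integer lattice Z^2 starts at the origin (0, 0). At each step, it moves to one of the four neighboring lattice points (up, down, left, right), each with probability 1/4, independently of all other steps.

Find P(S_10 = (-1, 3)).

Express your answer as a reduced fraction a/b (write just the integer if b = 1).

Answer: 1575/65536

Derivation:
Let h be the number of horizontal steps (so 10-h are vertical). To end at (-1,3) need (h-1)/2 right-steps and ((10-h)+3)/2 up-steps.
Sum over h with 1 ≤ h ≤ 7, h ≡ 1 (mod 2), 10-h ≡ 1 (mod 2):
h=1: C(10,1)·C(1,0)·C(9,6) = 10·1·84 = 840
h=3: C(10,3)·C(3,1)·C(7,5) = 120·3·21 = 7560
h=5: C(10,5)·C(5,2)·C(5,4) = 252·10·5 = 12600
h=7: C(10,7)·C(7,3)·C(3,3) = 120·35·1 = 4200
Total favorable: 25200
Total paths: 4^10 = 1048576
P = 25200/1048576 = 1575/65536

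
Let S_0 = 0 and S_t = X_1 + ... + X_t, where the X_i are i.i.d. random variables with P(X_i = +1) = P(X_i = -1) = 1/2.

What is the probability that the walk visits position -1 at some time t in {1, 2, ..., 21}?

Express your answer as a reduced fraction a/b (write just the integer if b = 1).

Count via complement. Let g(t,s) = #length-t paths at position s with S_1..S_t all ≠ -1.
g(t,s) = g(t-1,s-1) + g(t-1,s+1) for s ≠ -1; g(t,-1) = 0.
t=0: g(0,0)=1
t=1: g(1,1)=1
t=2: g(2,0)=1 g(2,2)=1
t=3: g(3,1)=2 g(3,3)=1
t=4: g(4,0)=2 g(4,2)=3 g(4,4)=1
t=5: g(5,1)=5 g(5,3)=4 g(5,5)=1
t=6: g(6,0)=5 g(6,2)=9 g(6,4)=5 g(6,6)=1
t=7: g(7,1)=14 g(7,3)=14 g(7,5)=6 g(7,7)=1
t=8: g(8,0)=14 g(8,2)=28 g(8,4)=20 g(8,6)=7 g(8,8)=1
t=9: g(9,1)=42 g(9,3)=48 g(9,5)=27 g(9,7)=8 g(9,9)=1
t=10: g(10,0)=42 g(10,2)=90 g(10,4)=75 g(10,6)=35 g(10,8)=9 g(10,10)=1
t=11: g(11,1)=132 g(11,3)=165 g(11,5)=110 g(11,7)=44 g(11,9)=10 g(11,11)=1
t=12: g(12,0)=132 g(12,2)=297 g(12,4)=275 g(12,6)=154 g(12,8)=54 g(12,10)=11 g(12,12)=1
t=13: g(13,1)=429 g(13,3)=572 g(13,5)=429 g(13,7)=208 g(13,9)=65 g(13,11)=12 g(13,13)=1
t=14: g(14,0)=429 g(14,2)=1001 g(14,4)=1001 g(14,6)=637 g(14,8)=273 g(14,10)=77 g(14,12)=13 g(14,14)=1
t=15: g(15,1)=1430 g(15,3)=2002 g(15,5)=1638 g(15,7)=910 g(15,9)=350 g(15,11)=90 g(15,13)=14 g(15,15)=1
t=16: g(16,0)=1430 g(16,2)=3432 g(16,4)=3640 g(16,6)=2548 g(16,8)=1260 g(16,10)=440 g(16,12)=104 g(16,14)=15 g(16,16)=1
t=17: g(17,1)=4862 g(17,3)=7072 g(17,5)=6188 g(17,7)=3808 g(17,9)=1700 g(17,11)=544 g(17,13)=119 g(17,15)=16 g(17,17)=1
t=18: g(18,0)=4862 g(18,2)=11934 g(18,4)=13260 g(18,6)=9996 g(18,8)=5508 g(18,10)=2244 g(18,12)=663 g(18,14)=135 g(18,16)=17 g(18,18)=1
t=19: g(19,1)=16796 g(19,3)=25194 g(19,5)=23256 g(19,7)=15504 g(19,9)=7752 g(19,11)=2907 g(19,13)=798 g(19,15)=152 g(19,17)=18 g(19,19)=1
t=20: g(20,0)=16796 g(20,2)=41990 g(20,4)=48450 g(20,6)=38760 g(20,8)=23256 g(20,10)=10659 g(20,12)=3705 g(20,14)=950 g(20,16)=170 g(20,18)=19 g(20,20)=1
t=21: g(21,1)=58786 g(21,3)=90440 g(21,5)=87210 g(21,7)=62016 g(21,9)=33915 g(21,11)=14364 g(21,13)=4655 g(21,15)=1120 g(21,17)=189 g(21,19)=20 g(21,21)=1
Paths never hitting -1: Σ_s g(21,s) = 352716
Paths hitting -1: 2^21 - 352716 = 1744436
P = 1744436/2097152 = 436109/524288

Answer: 436109/524288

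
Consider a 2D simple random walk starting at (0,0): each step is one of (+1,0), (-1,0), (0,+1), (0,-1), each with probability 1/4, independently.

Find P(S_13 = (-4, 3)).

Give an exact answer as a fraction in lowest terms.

Let h be the number of horizontal steps (so 13-h are vertical). To end at (-4,3) need (h-4)/2 right-steps and ((13-h)+3)/2 up-steps.
Sum over h with 4 ≤ h ≤ 10, h ≡ 0 (mod 2), 13-h ≡ 1 (mod 2):
h=4: C(13,4)·C(4,0)·C(9,6) = 715·1·84 = 60060
h=6: C(13,6)·C(6,1)·C(7,5) = 1716·6·21 = 216216
h=8: C(13,8)·C(8,2)·C(5,4) = 1287·28·5 = 180180
h=10: C(13,10)·C(10,3)·C(3,3) = 286·120·1 = 34320
Total favorable: 490776
Total paths: 4^13 = 67108864
P = 490776/67108864 = 61347/8388608

Answer: 61347/8388608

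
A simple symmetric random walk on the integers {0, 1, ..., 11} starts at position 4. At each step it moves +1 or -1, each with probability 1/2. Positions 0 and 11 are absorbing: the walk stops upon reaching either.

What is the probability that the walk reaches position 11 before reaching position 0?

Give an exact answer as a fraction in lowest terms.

Symmetric walk (p = 1/2): the harmonic-function argument gives P(hit 11 before 0 | start at 4) = a/N.
P = 4/11 = 4/11

Answer: 4/11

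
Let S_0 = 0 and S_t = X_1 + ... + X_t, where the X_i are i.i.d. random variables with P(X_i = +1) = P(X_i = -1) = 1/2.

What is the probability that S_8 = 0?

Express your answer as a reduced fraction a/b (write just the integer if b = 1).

Answer: 35/128

Derivation:
To return to 0 after 8 steps: need exactly 4 steps of +1 and 4 of -1.
Favorable paths: C(8,4) = 70
Total paths: 2^8 = 256
P = 70/256 = 35/128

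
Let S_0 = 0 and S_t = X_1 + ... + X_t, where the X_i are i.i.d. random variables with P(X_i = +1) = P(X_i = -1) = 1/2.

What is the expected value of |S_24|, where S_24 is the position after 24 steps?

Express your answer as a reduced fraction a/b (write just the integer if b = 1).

S_24 takes values m ≡ 0 (mod 2) with |m| ≤ 24; P(S_24=m) = C(24,(24+m)/2)/2^24.
Total paths: 2^24 = 16777216
Distribution: P(S=-24)=1/16777216, P(S=-22)=24/16777216, P(S=-20)=276/16777216, P(S=-18)=2024/16777216, P(S=-16)=10626/16777216, P(S=-14)=42504/16777216, P(S=-12)=134596/16777216, P(S=-10)=346104/16777216, P(S=-8)=735471/16777216, P(S=-6)=1307504/16777216, P(S=-4)=1961256/16777216, P(S=-2)=2496144/16777216, P(S=0)=2704156/16777216, P(S=2)=2496144/16777216, P(S=4)=1961256/16777216, P(S=6)=1307504/16777216, P(S=8)=735471/16777216, P(S=10)=346104/16777216, P(S=12)=134596/16777216, P(S=14)=42504/16777216, P(S=16)=10626/16777216, P(S=18)=2024/16777216, P(S=20)=276/16777216, P(S=22)=24/16777216, P(S=24)=1/16777216
E[|S_24|] = Σ_m |m|·P(S_24=m) = 64899744/16777216 = 2028117/524288

Answer: 2028117/524288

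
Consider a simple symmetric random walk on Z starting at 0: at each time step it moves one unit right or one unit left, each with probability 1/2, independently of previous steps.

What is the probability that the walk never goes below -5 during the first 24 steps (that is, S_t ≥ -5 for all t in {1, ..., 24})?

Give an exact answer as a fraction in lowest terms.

Let f(t,s) = #length-t paths at position s with S_1..S_t all ≥ -5.
f(t,s) = f(t-1,s-1) + f(t-1,s+1) for s ≥ -5; f(t,s) = 0 for s < -5.
t=0: f(0,0)=1
t=1: f(1,-1)=1 f(1,1)=1
t=2: f(2,-2)=1 f(2,0)=2 f(2,2)=1
t=3: f(3,-3)=1 f(3,-1)=3 f(3,1)=3 f(3,3)=1
t=4: f(4,-4)=1 f(4,-2)=4 f(4,0)=6 f(4,2)=4 f(4,4)=1
t=5: f(5,-5)=1 f(5,-3)=5 f(5,-1)=10 f(5,1)=10 f(5,3)=5 f(5,5)=1
t=6: f(6,-4)=6 f(6,-2)=15 f(6,0)=20 f(6,2)=15 f(6,4)=6 f(6,6)=1
t=7: f(7,-5)=6 f(7,-3)=21 f(7,-1)=35 f(7,1)=35 f(7,3)=21 f(7,5)=7 f(7,7)=1
t=8: f(8,-4)=27 f(8,-2)=56 f(8,0)=70 f(8,2)=56 f(8,4)=28 f(8,6)=8 f(8,8)=1
t=9: f(9,-5)=27 f(9,-3)=83 f(9,-1)=126 f(9,1)=126 f(9,3)=84 f(9,5)=36 f(9,7)=9 f(9,9)=1
t=10: f(10,-4)=110 f(10,-2)=209 f(10,0)=252 f(10,2)=210 f(10,4)=120 f(10,6)=45 f(10,8)=10 f(10,10)=1
t=11: f(11,-5)=110 f(11,-3)=319 f(11,-1)=461 f(11,1)=462 f(11,3)=330 f(11,5)=165 f(11,7)=55 f(11,9)=11 f(11,11)=1
t=12: f(12,-4)=429 f(12,-2)=780 f(12,0)=923 f(12,2)=792 f(12,4)=495 f(12,6)=220 f(12,8)=66 f(12,10)=12 f(12,12)=1
t=13: f(13,-5)=429 f(13,-3)=1209 f(13,-1)=1703 f(13,1)=1715 f(13,3)=1287 f(13,5)=715 f(13,7)=286 f(13,9)=78 f(13,11)=13 f(13,13)=1
t=14: f(14,-4)=1638 f(14,-2)=2912 f(14,0)=3418 f(14,2)=3002 f(14,4)=2002 f(14,6)=1001 f(14,8)=364 f(14,10)=91 f(14,12)=14 f(14,14)=1
t=15: f(15,-5)=1638 f(15,-3)=4550 f(15,-1)=6330 f(15,1)=6420 f(15,3)=5004 f(15,5)=3003 f(15,7)=1365 f(15,9)=455 f(15,11)=105 f(15,13)=15 f(15,15)=1
t=16: f(16,-4)=6188 f(16,-2)=10880 f(16,0)=12750 f(16,2)=11424 f(16,4)=8007 f(16,6)=4368 f(16,8)=1820 f(16,10)=560 f(16,12)=120 f(16,14)=16 f(16,16)=1
t=17: f(17,-5)=6188 f(17,-3)=17068 f(17,-1)=23630 f(17,1)=24174 f(17,3)=19431 f(17,5)=12375 f(17,7)=6188 f(17,9)=2380 f(17,11)=680 f(17,13)=136 f(17,15)=17 f(17,17)=1
t=18: f(18,-4)=23256 f(18,-2)=40698 f(18,0)=47804 f(18,2)=43605 f(18,4)=31806 f(18,6)=18563 f(18,8)=8568 f(18,10)=3060 f(18,12)=816 f(18,14)=153 f(18,16)=18 f(18,18)=1
t=19: f(19,-5)=23256 f(19,-3)=63954 f(19,-1)=88502 f(19,1)=91409 f(19,3)=75411 f(19,5)=50369 f(19,7)=27131 f(19,9)=11628 f(19,11)=3876 f(19,13)=969 f(19,15)=171 f(19,17)=19 f(19,19)=1
t=20: f(20,-4)=87210 f(20,-2)=152456 f(20,0)=179911 f(20,2)=166820 f(20,4)=125780 f(20,6)=77500 f(20,8)=38759 f(20,10)=15504 f(20,12)=4845 f(20,14)=1140 f(20,16)=190 f(20,18)=20 f(20,20)=1
t=21: f(21,-5)=87210 f(21,-3)=239666 f(21,-1)=332367 f(21,1)=346731 f(21,3)=292600 f(21,5)=203280 f(21,7)=116259 f(21,9)=54263 f(21,11)=20349 f(21,13)=5985 f(21,15)=1330 f(21,17)=210 f(21,19)=21 f(21,21)=1
t=22: f(22,-4)=326876 f(22,-2)=572033 f(22,0)=679098 f(22,2)=639331 f(22,4)=495880 f(22,6)=319539 f(22,8)=170522 f(22,10)=74612 f(22,12)=26334 f(22,14)=7315 f(22,16)=1540 f(22,18)=231 f(22,20)=22 f(22,22)=1
t=23: f(23,-5)=326876 f(23,-3)=898909 f(23,-1)=1251131 f(23,1)=1318429 f(23,3)=1135211 f(23,5)=815419 f(23,7)=490061 f(23,9)=245134 f(23,11)=100946 f(23,13)=33649 f(23,15)=8855 f(23,17)=1771 f(23,19)=253 f(23,21)=23 f(23,23)=1
t=24: f(24,-4)=1225785 f(24,-2)=2150040 f(24,0)=2569560 f(24,2)=2453640 f(24,4)=1950630 f(24,6)=1305480 f(24,8)=735195 f(24,10)=346080 f(24,12)=134595 f(24,14)=42504 f(24,16)=10626 f(24,18)=2024 f(24,20)=276 f(24,22)=24 f(24,24)=1
Σ_s f(24,s) = 12926460
P = 12926460/16777216 = 3231615/4194304

Answer: 3231615/4194304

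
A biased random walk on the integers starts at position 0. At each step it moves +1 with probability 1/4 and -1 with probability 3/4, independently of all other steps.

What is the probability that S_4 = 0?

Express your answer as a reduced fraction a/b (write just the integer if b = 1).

Answer: 27/128

Derivation:
To be at 0 after 4 steps: need exactly 2 steps of +1 and 2 of -1.
Number of such sequences: C(4,2) = 6
Each has probability (1/4)^2 · (3/4)^2 = 9/256
P = 6 · 9/256 = 27/128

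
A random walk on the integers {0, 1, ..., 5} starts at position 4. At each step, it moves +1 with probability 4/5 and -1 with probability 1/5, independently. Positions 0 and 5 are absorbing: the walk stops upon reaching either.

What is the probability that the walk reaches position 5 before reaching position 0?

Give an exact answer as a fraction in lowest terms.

Answer: 340/341

Derivation:
Biased walk: p = 4/5, q = 1/5, r = q/p = 1/4
Gambler's ruin: P(hit 5 before 0 | start at 4) = (1 - r^a)/(1 - r^N)
r^4 = 1/256; r^5 = 1/1024
P = (1 - 1/256) / (1 - 1/1024) = 255/256 / 1023/1024 = 340/341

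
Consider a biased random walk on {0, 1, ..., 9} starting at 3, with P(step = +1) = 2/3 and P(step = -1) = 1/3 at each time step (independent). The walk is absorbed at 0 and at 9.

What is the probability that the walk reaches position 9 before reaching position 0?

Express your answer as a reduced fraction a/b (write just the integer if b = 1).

Biased walk: p = 2/3, q = 1/3, r = q/p = 1/2
Gambler's ruin: P(hit 9 before 0 | start at 3) = (1 - r^a)/(1 - r^N)
r^3 = 1/8; r^9 = 1/512
P = (1 - 1/8) / (1 - 1/512) = 7/8 / 511/512 = 64/73

Answer: 64/73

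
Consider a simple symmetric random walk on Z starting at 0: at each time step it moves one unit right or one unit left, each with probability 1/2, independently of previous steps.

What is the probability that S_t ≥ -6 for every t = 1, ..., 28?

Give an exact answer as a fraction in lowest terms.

Answer: 109396395/134217728

Derivation:
Let f(t,s) = #length-t paths at position s with S_1..S_t all ≥ -6.
f(t,s) = f(t-1,s-1) + f(t-1,s+1) for s ≥ -6; f(t,s) = 0 for s < -6.
t=0: f(0,0)=1
t=1: f(1,-1)=1 f(1,1)=1
t=2: f(2,-2)=1 f(2,0)=2 f(2,2)=1
t=3: f(3,-3)=1 f(3,-1)=3 f(3,1)=3 f(3,3)=1
t=4: f(4,-4)=1 f(4,-2)=4 f(4,0)=6 f(4,2)=4 f(4,4)=1
t=5: f(5,-5)=1 f(5,-3)=5 f(5,-1)=10 f(5,1)=10 f(5,3)=5 f(5,5)=1
t=6: f(6,-6)=1 f(6,-4)=6 f(6,-2)=15 f(6,0)=20 f(6,2)=15 f(6,4)=6 f(6,6)=1
t=7: f(7,-5)=7 f(7,-3)=21 f(7,-1)=35 f(7,1)=35 f(7,3)=21 f(7,5)=7 f(7,7)=1
t=8: f(8,-6)=7 f(8,-4)=28 f(8,-2)=56 f(8,0)=70 f(8,2)=56 f(8,4)=28 f(8,6)=8 f(8,8)=1
t=9: f(9,-5)=35 f(9,-3)=84 f(9,-1)=126 f(9,1)=126 f(9,3)=84 f(9,5)=36 f(9,7)=9 f(9,9)=1
t=10: f(10,-6)=35 f(10,-4)=119 f(10,-2)=210 f(10,0)=252 f(10,2)=210 f(10,4)=120 f(10,6)=45 f(10,8)=10 f(10,10)=1
t=11: f(11,-5)=154 f(11,-3)=329 f(11,-1)=462 f(11,1)=462 f(11,3)=330 f(11,5)=165 f(11,7)=55 f(11,9)=11 f(11,11)=1
t=12: f(12,-6)=154 f(12,-4)=483 f(12,-2)=791 f(12,0)=924 f(12,2)=792 f(12,4)=495 f(12,6)=220 f(12,8)=66 f(12,10)=12 f(12,12)=1
t=13: f(13,-5)=637 f(13,-3)=1274 f(13,-1)=1715 f(13,1)=1716 f(13,3)=1287 f(13,5)=715 f(13,7)=286 f(13,9)=78 f(13,11)=13 f(13,13)=1
t=14: f(14,-6)=637 f(14,-4)=1911 f(14,-2)=2989 f(14,0)=3431 f(14,2)=3003 f(14,4)=2002 f(14,6)=1001 f(14,8)=364 f(14,10)=91 f(14,12)=14 f(14,14)=1
t=15: f(15,-5)=2548 f(15,-3)=4900 f(15,-1)=6420 f(15,1)=6434 f(15,3)=5005 f(15,5)=3003 f(15,7)=1365 f(15,9)=455 f(15,11)=105 f(15,13)=15 f(15,15)=1
t=16: f(16,-6)=2548 f(16,-4)=7448 f(16,-2)=11320 f(16,0)=12854 f(16,2)=11439 f(16,4)=8008 f(16,6)=4368 f(16,8)=1820 f(16,10)=560 f(16,12)=120 f(16,14)=16 f(16,16)=1
t=17: f(17,-5)=9996 f(17,-3)=18768 f(17,-1)=24174 f(17,1)=24293 f(17,3)=19447 f(17,5)=12376 f(17,7)=6188 f(17,9)=2380 f(17,11)=680 f(17,13)=136 f(17,15)=17 f(17,17)=1
t=18: f(18,-6)=9996 f(18,-4)=28764 f(18,-2)=42942 f(18,0)=48467 f(18,2)=43740 f(18,4)=31823 f(18,6)=18564 f(18,8)=8568 f(18,10)=3060 f(18,12)=816 f(18,14)=153 f(18,16)=18 f(18,18)=1
t=19: f(19,-5)=38760 f(19,-3)=71706 f(19,-1)=91409 f(19,1)=92207 f(19,3)=75563 f(19,5)=50387 f(19,7)=27132 f(19,9)=11628 f(19,11)=3876 f(19,13)=969 f(19,15)=171 f(19,17)=19 f(19,19)=1
t=20: f(20,-6)=38760 f(20,-4)=110466 f(20,-2)=163115 f(20,0)=183616 f(20,2)=167770 f(20,4)=125950 f(20,6)=77519 f(20,8)=38760 f(20,10)=15504 f(20,12)=4845 f(20,14)=1140 f(20,16)=190 f(20,18)=20 f(20,20)=1
t=21: f(21,-5)=149226 f(21,-3)=273581 f(21,-1)=346731 f(21,1)=351386 f(21,3)=293720 f(21,5)=203469 f(21,7)=116279 f(21,9)=54264 f(21,11)=20349 f(21,13)=5985 f(21,15)=1330 f(21,17)=210 f(21,19)=21 f(21,21)=1
t=22: f(22,-6)=149226 f(22,-4)=422807 f(22,-2)=620312 f(22,0)=698117 f(22,2)=645106 f(22,4)=497189 f(22,6)=319748 f(22,8)=170543 f(22,10)=74613 f(22,12)=26334 f(22,14)=7315 f(22,16)=1540 f(22,18)=231 f(22,20)=22 f(22,22)=1
t=23: f(23,-5)=572033 f(23,-3)=1043119 f(23,-1)=1318429 f(23,1)=1343223 f(23,3)=1142295 f(23,5)=816937 f(23,7)=490291 f(23,9)=245156 f(23,11)=100947 f(23,13)=33649 f(23,15)=8855 f(23,17)=1771 f(23,19)=253 f(23,21)=23 f(23,23)=1
t=24: f(24,-6)=572033 f(24,-4)=1615152 f(24,-2)=2361548 f(24,0)=2661652 f(24,2)=2485518 f(24,4)=1959232 f(24,6)=1307228 f(24,8)=735447 f(24,10)=346103 f(24,12)=134596 f(24,14)=42504 f(24,16)=10626 f(24,18)=2024 f(24,20)=276 f(24,22)=24 f(24,24)=1
t=25: f(25,-5)=2187185 f(25,-3)=3976700 f(25,-1)=5023200 f(25,1)=5147170 f(25,3)=4444750 f(25,5)=3266460 f(25,7)=2042675 f(25,9)=1081550 f(25,11)=480699 f(25,13)=177100 f(25,15)=53130 f(25,17)=12650 f(25,19)=2300 f(25,21)=300 f(25,23)=25 f(25,25)=1
t=26: f(26,-6)=2187185 f(26,-4)=6163885 f(26,-2)=8999900 f(26,0)=10170370 f(26,2)=9591920 f(26,4)=7711210 f(26,6)=5309135 f(26,8)=3124225 f(26,10)=1562249 f(26,12)=657799 f(26,14)=230230 f(26,16)=65780 f(26,18)=14950 f(26,20)=2600 f(26,22)=325 f(26,24)=26 f(26,26)=1
t=27: f(27,-5)=8351070 f(27,-3)=15163785 f(27,-1)=19170270 f(27,1)=19762290 f(27,3)=17303130 f(27,5)=13020345 f(27,7)=8433360 f(27,9)=4686474 f(27,11)=2220048 f(27,13)=888029 f(27,15)=296010 f(27,17)=80730 f(27,19)=17550 f(27,21)=2925 f(27,23)=351 f(27,25)=27 f(27,27)=1
t=28: f(28,-6)=8351070 f(28,-4)=23514855 f(28,-2)=34334055 f(28,0)=38932560 f(28,2)=37065420 f(28,4)=30323475 f(28,6)=21453705 f(28,8)=13119834 f(28,10)=6906522 f(28,12)=3108077 f(28,14)=1184039 f(28,16)=376740 f(28,18)=98280 f(28,20)=20475 f(28,22)=3276 f(28,24)=378 f(28,26)=28 f(28,28)=1
Σ_s f(28,s) = 218792790
P = 218792790/268435456 = 109396395/134217728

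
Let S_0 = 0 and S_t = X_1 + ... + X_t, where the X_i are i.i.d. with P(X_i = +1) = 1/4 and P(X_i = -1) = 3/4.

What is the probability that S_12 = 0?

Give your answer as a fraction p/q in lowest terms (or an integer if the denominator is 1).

To be at 0 after 12 steps: need exactly 6 steps of +1 and 6 of -1.
Number of such sequences: C(12,6) = 924
Each has probability (1/4)^6 · (3/4)^6 = 729/16777216
P = 924 · 729/16777216 = 168399/4194304

Answer: 168399/4194304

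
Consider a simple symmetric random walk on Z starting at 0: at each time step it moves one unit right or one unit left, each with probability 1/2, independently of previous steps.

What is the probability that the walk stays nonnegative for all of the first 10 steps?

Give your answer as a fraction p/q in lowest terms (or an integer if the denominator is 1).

Let f(t,s) = #length-t paths at position s with S_1..S_t all ≥ 0.
f(t,s) = f(t-1,s-1) + f(t-1,s+1) for s ≥ 0; f(t,s) = 0 for s < 0.
t=0: f(0,0)=1
t=1: f(1,1)=1
t=2: f(2,0)=1 f(2,2)=1
t=3: f(3,1)=2 f(3,3)=1
t=4: f(4,0)=2 f(4,2)=3 f(4,4)=1
t=5: f(5,1)=5 f(5,3)=4 f(5,5)=1
t=6: f(6,0)=5 f(6,2)=9 f(6,4)=5 f(6,6)=1
t=7: f(7,1)=14 f(7,3)=14 f(7,5)=6 f(7,7)=1
t=8: f(8,0)=14 f(8,2)=28 f(8,4)=20 f(8,6)=7 f(8,8)=1
t=9: f(9,1)=42 f(9,3)=48 f(9,5)=27 f(9,7)=8 f(9,9)=1
t=10: f(10,0)=42 f(10,2)=90 f(10,4)=75 f(10,6)=35 f(10,8)=9 f(10,10)=1
Σ_s f(10,s) = 252
P = 252/1024 = 63/256

Answer: 63/256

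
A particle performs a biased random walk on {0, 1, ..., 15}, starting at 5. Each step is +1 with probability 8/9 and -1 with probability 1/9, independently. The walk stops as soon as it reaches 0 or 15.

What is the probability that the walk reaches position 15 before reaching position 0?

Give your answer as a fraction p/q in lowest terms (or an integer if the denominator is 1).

Answer: 1073741824/1073774593

Derivation:
Biased walk: p = 8/9, q = 1/9, r = q/p = 1/8
Gambler's ruin: P(hit 15 before 0 | start at 5) = (1 - r^a)/(1 - r^N)
r^5 = 1/32768; r^15 = 1/35184372088832
P = (1 - 1/32768) / (1 - 1/35184372088832) = 32767/32768 / 35184372088831/35184372088832 = 1073741824/1073774593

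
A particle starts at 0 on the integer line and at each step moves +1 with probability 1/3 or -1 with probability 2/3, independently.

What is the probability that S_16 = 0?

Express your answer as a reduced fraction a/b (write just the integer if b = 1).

To be at 0 after 16 steps: need exactly 8 steps of +1 and 8 of -1.
Number of such sequences: C(16,8) = 12870
Each has probability (1/3)^8 · (2/3)^8 = 256/43046721
P = 12870 · 256/43046721 = 366080/4782969

Answer: 366080/4782969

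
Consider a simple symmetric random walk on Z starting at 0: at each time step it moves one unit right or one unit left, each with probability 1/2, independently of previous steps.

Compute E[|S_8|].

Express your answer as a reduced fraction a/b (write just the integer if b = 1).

S_8 takes values m ≡ 0 (mod 2) with |m| ≤ 8; P(S_8=m) = C(8,(8+m)/2)/2^8.
Total paths: 2^8 = 256
Distribution: P(S=-8)=1/256, P(S=-6)=8/256, P(S=-4)=28/256, P(S=-2)=56/256, P(S=0)=70/256, P(S=2)=56/256, P(S=4)=28/256, P(S=6)=8/256, P(S=8)=1/256
E[|S_8|] = Σ_m |m|·P(S_8=m) = 560/256 = 35/16

Answer: 35/16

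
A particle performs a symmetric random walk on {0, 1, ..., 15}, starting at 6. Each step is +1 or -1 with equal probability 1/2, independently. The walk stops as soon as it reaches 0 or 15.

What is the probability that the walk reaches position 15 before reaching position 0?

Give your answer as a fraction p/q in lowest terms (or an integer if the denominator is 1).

Symmetric walk (p = 1/2): the harmonic-function argument gives P(hit 15 before 0 | start at 6) = a/N.
P = 6/15 = 2/5

Answer: 2/5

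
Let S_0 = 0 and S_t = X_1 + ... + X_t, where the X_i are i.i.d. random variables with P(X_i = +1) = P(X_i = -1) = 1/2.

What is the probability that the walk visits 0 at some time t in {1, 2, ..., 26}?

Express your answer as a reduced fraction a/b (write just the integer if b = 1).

Count via complement. Let g(t,s) = #length-t paths at position s with S_1..S_t all ≠ 0.
g(t,s) = g(t-1,s-1) + g(t-1,s+1) for s ≠ 0; g(t,0) = 0.
t=0: g(0,0)=1
t=1: g(1,-1)=1 g(1,1)=1
t=2: g(2,-2)=1 g(2,2)=1
t=3: g(3,-3)=1 g(3,-1)=1 g(3,1)=1 g(3,3)=1
t=4: g(4,-4)=1 g(4,-2)=2 g(4,2)=2 g(4,4)=1
t=5: g(5,-5)=1 g(5,-3)=3 g(5,-1)=2 g(5,1)=2 g(5,3)=3 g(5,5)=1
t=6: g(6,-6)=1 g(6,-4)=4 g(6,-2)=5 g(6,2)=5 g(6,4)=4 g(6,6)=1
t=7: g(7,-7)=1 g(7,-5)=5 g(7,-3)=9 g(7,-1)=5 g(7,1)=5 g(7,3)=9 g(7,5)=5 g(7,7)=1
t=8: g(8,-8)=1 g(8,-6)=6 g(8,-4)=14 g(8,-2)=14 g(8,2)=14 g(8,4)=14 g(8,6)=6 g(8,8)=1
t=9: g(9,-9)=1 g(9,-7)=7 g(9,-5)=20 g(9,-3)=28 g(9,-1)=14 g(9,1)=14 g(9,3)=28 g(9,5)=20 g(9,7)=7 g(9,9)=1
t=10: g(10,-10)=1 g(10,-8)=8 g(10,-6)=27 g(10,-4)=48 g(10,-2)=42 g(10,2)=42 g(10,4)=48 g(10,6)=27 g(10,8)=8 g(10,10)=1
t=11: g(11,-11)=1 g(11,-9)=9 g(11,-7)=35 g(11,-5)=75 g(11,-3)=90 g(11,-1)=42 g(11,1)=42 g(11,3)=90 g(11,5)=75 g(11,7)=35 g(11,9)=9 g(11,11)=1
t=12: g(12,-12)=1 g(12,-10)=10 g(12,-8)=44 g(12,-6)=110 g(12,-4)=165 g(12,-2)=132 g(12,2)=132 g(12,4)=165 g(12,6)=110 g(12,8)=44 g(12,10)=10 g(12,12)=1
t=13: g(13,-13)=1 g(13,-11)=11 g(13,-9)=54 g(13,-7)=154 g(13,-5)=275 g(13,-3)=297 g(13,-1)=132 g(13,1)=132 g(13,3)=297 g(13,5)=275 g(13,7)=154 g(13,9)=54 g(13,11)=11 g(13,13)=1
t=14: g(14,-14)=1 g(14,-12)=12 g(14,-10)=65 g(14,-8)=208 g(14,-6)=429 g(14,-4)=572 g(14,-2)=429 g(14,2)=429 g(14,4)=572 g(14,6)=429 g(14,8)=208 g(14,10)=65 g(14,12)=12 g(14,14)=1
t=15: g(15,-15)=1 g(15,-13)=13 g(15,-11)=77 g(15,-9)=273 g(15,-7)=637 g(15,-5)=1001 g(15,-3)=1001 g(15,-1)=429 g(15,1)=429 g(15,3)=1001 g(15,5)=1001 g(15,7)=637 g(15,9)=273 g(15,11)=77 g(15,13)=13 g(15,15)=1
t=16: g(16,-16)=1 g(16,-14)=14 g(16,-12)=90 g(16,-10)=350 g(16,-8)=910 g(16,-6)=1638 g(16,-4)=2002 g(16,-2)=1430 g(16,2)=1430 g(16,4)=2002 g(16,6)=1638 g(16,8)=910 g(16,10)=350 g(16,12)=90 g(16,14)=14 g(16,16)=1
t=17: g(17,-17)=1 g(17,-15)=15 g(17,-13)=104 g(17,-11)=440 g(17,-9)=1260 g(17,-7)=2548 g(17,-5)=3640 g(17,-3)=3432 g(17,-1)=1430 g(17,1)=1430 g(17,3)=3432 g(17,5)=3640 g(17,7)=2548 g(17,9)=1260 g(17,11)=440 g(17,13)=104 g(17,15)=15 g(17,17)=1
t=18: g(18,-18)=1 g(18,-16)=16 g(18,-14)=119 g(18,-12)=544 g(18,-10)=1700 g(18,-8)=3808 g(18,-6)=6188 g(18,-4)=7072 g(18,-2)=4862 g(18,2)=4862 g(18,4)=7072 g(18,6)=6188 g(18,8)=3808 g(18,10)=1700 g(18,12)=544 g(18,14)=119 g(18,16)=16 g(18,18)=1
t=19: g(19,-19)=1 g(19,-17)=17 g(19,-15)=135 g(19,-13)=663 g(19,-11)=2244 g(19,-9)=5508 g(19,-7)=9996 g(19,-5)=13260 g(19,-3)=11934 g(19,-1)=4862 g(19,1)=4862 g(19,3)=11934 g(19,5)=13260 g(19,7)=9996 g(19,9)=5508 g(19,11)=2244 g(19,13)=663 g(19,15)=135 g(19,17)=17 g(19,19)=1
t=20: g(20,-20)=1 g(20,-18)=18 g(20,-16)=152 g(20,-14)=798 g(20,-12)=2907 g(20,-10)=7752 g(20,-8)=15504 g(20,-6)=23256 g(20,-4)=25194 g(20,-2)=16796 g(20,2)=16796 g(20,4)=25194 g(20,6)=23256 g(20,8)=15504 g(20,10)=7752 g(20,12)=2907 g(20,14)=798 g(20,16)=152 g(20,18)=18 g(20,20)=1
t=21: g(21,-21)=1 g(21,-19)=19 g(21,-17)=170 g(21,-15)=950 g(21,-13)=3705 g(21,-11)=10659 g(21,-9)=23256 g(21,-7)=38760 g(21,-5)=48450 g(21,-3)=41990 g(21,-1)=16796 g(21,1)=16796 g(21,3)=41990 g(21,5)=48450 g(21,7)=38760 g(21,9)=23256 g(21,11)=10659 g(21,13)=3705 g(21,15)=950 g(21,17)=170 g(21,19)=19 g(21,21)=1
t=22: g(22,-22)=1 g(22,-20)=20 g(22,-18)=189 g(22,-16)=1120 g(22,-14)=4655 g(22,-12)=14364 g(22,-10)=33915 g(22,-8)=62016 g(22,-6)=87210 g(22,-4)=90440 g(22,-2)=58786 g(22,2)=58786 g(22,4)=90440 g(22,6)=87210 g(22,8)=62016 g(22,10)=33915 g(22,12)=14364 g(22,14)=4655 g(22,16)=1120 g(22,18)=189 g(22,20)=20 g(22,22)=1
t=23: g(23,-23)=1 g(23,-21)=21 g(23,-19)=209 g(23,-17)=1309 g(23,-15)=5775 g(23,-13)=19019 g(23,-11)=48279 g(23,-9)=95931 g(23,-7)=149226 g(23,-5)=177650 g(23,-3)=149226 g(23,-1)=58786 g(23,1)=58786 g(23,3)=149226 g(23,5)=177650 g(23,7)=149226 g(23,9)=95931 g(23,11)=48279 g(23,13)=19019 g(23,15)=5775 g(23,17)=1309 g(23,19)=209 g(23,21)=21 g(23,23)=1
t=24: g(24,-24)=1 g(24,-22)=22 g(24,-20)=230 g(24,-18)=1518 g(24,-16)=7084 g(24,-14)=24794 g(24,-12)=67298 g(24,-10)=144210 g(24,-8)=245157 g(24,-6)=326876 g(24,-4)=326876 g(24,-2)=208012 g(24,2)=208012 g(24,4)=326876 g(24,6)=326876 g(24,8)=245157 g(24,10)=144210 g(24,12)=67298 g(24,14)=24794 g(24,16)=7084 g(24,18)=1518 g(24,20)=230 g(24,22)=22 g(24,24)=1
t=25: g(25,-25)=1 g(25,-23)=23 g(25,-21)=252 g(25,-19)=1748 g(25,-17)=8602 g(25,-15)=31878 g(25,-13)=92092 g(25,-11)=211508 g(25,-9)=389367 g(25,-7)=572033 g(25,-5)=653752 g(25,-3)=534888 g(25,-1)=208012 g(25,1)=208012 g(25,3)=534888 g(25,5)=653752 g(25,7)=572033 g(25,9)=389367 g(25,11)=211508 g(25,13)=92092 g(25,15)=31878 g(25,17)=8602 g(25,19)=1748 g(25,21)=252 g(25,23)=23 g(25,25)=1
t=26: g(26,-26)=1 g(26,-24)=24 g(26,-22)=275 g(26,-20)=2000 g(26,-18)=10350 g(26,-16)=40480 g(26,-14)=123970 g(26,-12)=303600 g(26,-10)=600875 g(26,-8)=961400 g(26,-6)=1225785 g(26,-4)=1188640 g(26,-2)=742900 g(26,2)=742900 g(26,4)=1188640 g(26,6)=1225785 g(26,8)=961400 g(26,10)=600875 g(26,12)=303600 g(26,14)=123970 g(26,16)=40480 g(26,18)=10350 g(26,20)=2000 g(26,22)=275 g(26,24)=24 g(26,26)=1
Paths never hitting 0: Σ_s g(26,s) = 10400600
Paths hitting 0: 2^26 - 10400600 = 56708264
P = 56708264/67108864 = 7088533/8388608

Answer: 7088533/8388608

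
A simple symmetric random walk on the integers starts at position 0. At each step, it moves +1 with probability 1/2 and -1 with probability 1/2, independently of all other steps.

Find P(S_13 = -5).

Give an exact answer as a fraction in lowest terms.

To reach position -5 after 13 steps: need 4 steps of +1 and 9 of -1.
Favorable paths: C(13,4) = 715
Total paths: 2^13 = 8192
P = 715/8192 = 715/8192

Answer: 715/8192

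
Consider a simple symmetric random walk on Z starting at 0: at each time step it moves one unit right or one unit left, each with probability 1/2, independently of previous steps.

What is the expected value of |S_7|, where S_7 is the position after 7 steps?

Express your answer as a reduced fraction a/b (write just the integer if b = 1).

Answer: 35/16

Derivation:
S_7 takes values m ≡ 1 (mod 2) with |m| ≤ 7; P(S_7=m) = C(7,(7+m)/2)/2^7.
Total paths: 2^7 = 128
Distribution: P(S=-7)=1/128, P(S=-5)=7/128, P(S=-3)=21/128, P(S=-1)=35/128, P(S=1)=35/128, P(S=3)=21/128, P(S=5)=7/128, P(S=7)=1/128
E[|S_7|] = Σ_m |m|·P(S_7=m) = 280/128 = 35/16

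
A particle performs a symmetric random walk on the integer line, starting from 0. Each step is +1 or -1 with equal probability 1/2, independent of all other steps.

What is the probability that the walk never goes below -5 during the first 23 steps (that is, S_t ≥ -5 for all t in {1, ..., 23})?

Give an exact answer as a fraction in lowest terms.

Answer: 1656667/2097152

Derivation:
Let f(t,s) = #length-t paths at position s with S_1..S_t all ≥ -5.
f(t,s) = f(t-1,s-1) + f(t-1,s+1) for s ≥ -5; f(t,s) = 0 for s < -5.
t=0: f(0,0)=1
t=1: f(1,-1)=1 f(1,1)=1
t=2: f(2,-2)=1 f(2,0)=2 f(2,2)=1
t=3: f(3,-3)=1 f(3,-1)=3 f(3,1)=3 f(3,3)=1
t=4: f(4,-4)=1 f(4,-2)=4 f(4,0)=6 f(4,2)=4 f(4,4)=1
t=5: f(5,-5)=1 f(5,-3)=5 f(5,-1)=10 f(5,1)=10 f(5,3)=5 f(5,5)=1
t=6: f(6,-4)=6 f(6,-2)=15 f(6,0)=20 f(6,2)=15 f(6,4)=6 f(6,6)=1
t=7: f(7,-5)=6 f(7,-3)=21 f(7,-1)=35 f(7,1)=35 f(7,3)=21 f(7,5)=7 f(7,7)=1
t=8: f(8,-4)=27 f(8,-2)=56 f(8,0)=70 f(8,2)=56 f(8,4)=28 f(8,6)=8 f(8,8)=1
t=9: f(9,-5)=27 f(9,-3)=83 f(9,-1)=126 f(9,1)=126 f(9,3)=84 f(9,5)=36 f(9,7)=9 f(9,9)=1
t=10: f(10,-4)=110 f(10,-2)=209 f(10,0)=252 f(10,2)=210 f(10,4)=120 f(10,6)=45 f(10,8)=10 f(10,10)=1
t=11: f(11,-5)=110 f(11,-3)=319 f(11,-1)=461 f(11,1)=462 f(11,3)=330 f(11,5)=165 f(11,7)=55 f(11,9)=11 f(11,11)=1
t=12: f(12,-4)=429 f(12,-2)=780 f(12,0)=923 f(12,2)=792 f(12,4)=495 f(12,6)=220 f(12,8)=66 f(12,10)=12 f(12,12)=1
t=13: f(13,-5)=429 f(13,-3)=1209 f(13,-1)=1703 f(13,1)=1715 f(13,3)=1287 f(13,5)=715 f(13,7)=286 f(13,9)=78 f(13,11)=13 f(13,13)=1
t=14: f(14,-4)=1638 f(14,-2)=2912 f(14,0)=3418 f(14,2)=3002 f(14,4)=2002 f(14,6)=1001 f(14,8)=364 f(14,10)=91 f(14,12)=14 f(14,14)=1
t=15: f(15,-5)=1638 f(15,-3)=4550 f(15,-1)=6330 f(15,1)=6420 f(15,3)=5004 f(15,5)=3003 f(15,7)=1365 f(15,9)=455 f(15,11)=105 f(15,13)=15 f(15,15)=1
t=16: f(16,-4)=6188 f(16,-2)=10880 f(16,0)=12750 f(16,2)=11424 f(16,4)=8007 f(16,6)=4368 f(16,8)=1820 f(16,10)=560 f(16,12)=120 f(16,14)=16 f(16,16)=1
t=17: f(17,-5)=6188 f(17,-3)=17068 f(17,-1)=23630 f(17,1)=24174 f(17,3)=19431 f(17,5)=12375 f(17,7)=6188 f(17,9)=2380 f(17,11)=680 f(17,13)=136 f(17,15)=17 f(17,17)=1
t=18: f(18,-4)=23256 f(18,-2)=40698 f(18,0)=47804 f(18,2)=43605 f(18,4)=31806 f(18,6)=18563 f(18,8)=8568 f(18,10)=3060 f(18,12)=816 f(18,14)=153 f(18,16)=18 f(18,18)=1
t=19: f(19,-5)=23256 f(19,-3)=63954 f(19,-1)=88502 f(19,1)=91409 f(19,3)=75411 f(19,5)=50369 f(19,7)=27131 f(19,9)=11628 f(19,11)=3876 f(19,13)=969 f(19,15)=171 f(19,17)=19 f(19,19)=1
t=20: f(20,-4)=87210 f(20,-2)=152456 f(20,0)=179911 f(20,2)=166820 f(20,4)=125780 f(20,6)=77500 f(20,8)=38759 f(20,10)=15504 f(20,12)=4845 f(20,14)=1140 f(20,16)=190 f(20,18)=20 f(20,20)=1
t=21: f(21,-5)=87210 f(21,-3)=239666 f(21,-1)=332367 f(21,1)=346731 f(21,3)=292600 f(21,5)=203280 f(21,7)=116259 f(21,9)=54263 f(21,11)=20349 f(21,13)=5985 f(21,15)=1330 f(21,17)=210 f(21,19)=21 f(21,21)=1
t=22: f(22,-4)=326876 f(22,-2)=572033 f(22,0)=679098 f(22,2)=639331 f(22,4)=495880 f(22,6)=319539 f(22,8)=170522 f(22,10)=74612 f(22,12)=26334 f(22,14)=7315 f(22,16)=1540 f(22,18)=231 f(22,20)=22 f(22,22)=1
t=23: f(23,-5)=326876 f(23,-3)=898909 f(23,-1)=1251131 f(23,1)=1318429 f(23,3)=1135211 f(23,5)=815419 f(23,7)=490061 f(23,9)=245134 f(23,11)=100946 f(23,13)=33649 f(23,15)=8855 f(23,17)=1771 f(23,19)=253 f(23,21)=23 f(23,23)=1
Σ_s f(23,s) = 6626668
P = 6626668/8388608 = 1656667/2097152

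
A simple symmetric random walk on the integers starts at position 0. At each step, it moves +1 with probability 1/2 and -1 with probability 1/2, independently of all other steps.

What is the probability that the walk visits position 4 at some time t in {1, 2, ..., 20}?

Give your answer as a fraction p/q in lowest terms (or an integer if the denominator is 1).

Answer: 200965/524288

Derivation:
Count via complement. Let g(t,s) = #length-t paths at position s with S_1..S_t all ≠ 4.
g(t,s) = g(t-1,s-1) + g(t-1,s+1) for s ≠ 4; g(t,4) = 0.
t=0: g(0,0)=1
t=1: g(1,-1)=1 g(1,1)=1
t=2: g(2,-2)=1 g(2,0)=2 g(2,2)=1
t=3: g(3,-3)=1 g(3,-1)=3 g(3,1)=3 g(3,3)=1
t=4: g(4,-4)=1 g(4,-2)=4 g(4,0)=6 g(4,2)=4
t=5: g(5,-5)=1 g(5,-3)=5 g(5,-1)=10 g(5,1)=10 g(5,3)=4
t=6: g(6,-6)=1 g(6,-4)=6 g(6,-2)=15 g(6,0)=20 g(6,2)=14
t=7: g(7,-7)=1 g(7,-5)=7 g(7,-3)=21 g(7,-1)=35 g(7,1)=34 g(7,3)=14
t=8: g(8,-8)=1 g(8,-6)=8 g(8,-4)=28 g(8,-2)=56 g(8,0)=69 g(8,2)=48
t=9: g(9,-9)=1 g(9,-7)=9 g(9,-5)=36 g(9,-3)=84 g(9,-1)=125 g(9,1)=117 g(9,3)=48
t=10: g(10,-10)=1 g(10,-8)=10 g(10,-6)=45 g(10,-4)=120 g(10,-2)=209 g(10,0)=242 g(10,2)=165
t=11: g(11,-11)=1 g(11,-9)=11 g(11,-7)=55 g(11,-5)=165 g(11,-3)=329 g(11,-1)=451 g(11,1)=407 g(11,3)=165
t=12: g(12,-12)=1 g(12,-10)=12 g(12,-8)=66 g(12,-6)=220 g(12,-4)=494 g(12,-2)=780 g(12,0)=858 g(12,2)=572
t=13: g(13,-13)=1 g(13,-11)=13 g(13,-9)=78 g(13,-7)=286 g(13,-5)=714 g(13,-3)=1274 g(13,-1)=1638 g(13,1)=1430 g(13,3)=572
t=14: g(14,-14)=1 g(14,-12)=14 g(14,-10)=91 g(14,-8)=364 g(14,-6)=1000 g(14,-4)=1988 g(14,-2)=2912 g(14,0)=3068 g(14,2)=2002
t=15: g(15,-15)=1 g(15,-13)=15 g(15,-11)=105 g(15,-9)=455 g(15,-7)=1364 g(15,-5)=2988 g(15,-3)=4900 g(15,-1)=5980 g(15,1)=5070 g(15,3)=2002
t=16: g(16,-16)=1 g(16,-14)=16 g(16,-12)=120 g(16,-10)=560 g(16,-8)=1819 g(16,-6)=4352 g(16,-4)=7888 g(16,-2)=10880 g(16,0)=11050 g(16,2)=7072
t=17: g(17,-17)=1 g(17,-15)=17 g(17,-13)=136 g(17,-11)=680 g(17,-9)=2379 g(17,-7)=6171 g(17,-5)=12240 g(17,-3)=18768 g(17,-1)=21930 g(17,1)=18122 g(17,3)=7072
t=18: g(18,-18)=1 g(18,-16)=18 g(18,-14)=153 g(18,-12)=816 g(18,-10)=3059 g(18,-8)=8550 g(18,-6)=18411 g(18,-4)=31008 g(18,-2)=40698 g(18,0)=40052 g(18,2)=25194
t=19: g(19,-19)=1 g(19,-17)=19 g(19,-15)=171 g(19,-13)=969 g(19,-11)=3875 g(19,-9)=11609 g(19,-7)=26961 g(19,-5)=49419 g(19,-3)=71706 g(19,-1)=80750 g(19,1)=65246 g(19,3)=25194
t=20: g(20,-20)=1 g(20,-18)=20 g(20,-16)=190 g(20,-14)=1140 g(20,-12)=4844 g(20,-10)=15484 g(20,-8)=38570 g(20,-6)=76380 g(20,-4)=121125 g(20,-2)=152456 g(20,0)=145996 g(20,2)=90440
Paths never hitting 4: Σ_s g(20,s) = 646646
Paths hitting 4: 2^20 - 646646 = 401930
P = 401930/1048576 = 200965/524288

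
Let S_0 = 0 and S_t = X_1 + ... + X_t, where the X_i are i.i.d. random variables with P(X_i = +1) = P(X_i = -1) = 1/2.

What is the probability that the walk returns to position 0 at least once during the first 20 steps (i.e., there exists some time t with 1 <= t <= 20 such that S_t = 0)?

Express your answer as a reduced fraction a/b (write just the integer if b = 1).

Answer: 215955/262144

Derivation:
Count via complement. Let g(t,s) = #length-t paths at position s with S_1..S_t all ≠ 0.
g(t,s) = g(t-1,s-1) + g(t-1,s+1) for s ≠ 0; g(t,0) = 0.
t=0: g(0,0)=1
t=1: g(1,-1)=1 g(1,1)=1
t=2: g(2,-2)=1 g(2,2)=1
t=3: g(3,-3)=1 g(3,-1)=1 g(3,1)=1 g(3,3)=1
t=4: g(4,-4)=1 g(4,-2)=2 g(4,2)=2 g(4,4)=1
t=5: g(5,-5)=1 g(5,-3)=3 g(5,-1)=2 g(5,1)=2 g(5,3)=3 g(5,5)=1
t=6: g(6,-6)=1 g(6,-4)=4 g(6,-2)=5 g(6,2)=5 g(6,4)=4 g(6,6)=1
t=7: g(7,-7)=1 g(7,-5)=5 g(7,-3)=9 g(7,-1)=5 g(7,1)=5 g(7,3)=9 g(7,5)=5 g(7,7)=1
t=8: g(8,-8)=1 g(8,-6)=6 g(8,-4)=14 g(8,-2)=14 g(8,2)=14 g(8,4)=14 g(8,6)=6 g(8,8)=1
t=9: g(9,-9)=1 g(9,-7)=7 g(9,-5)=20 g(9,-3)=28 g(9,-1)=14 g(9,1)=14 g(9,3)=28 g(9,5)=20 g(9,7)=7 g(9,9)=1
t=10: g(10,-10)=1 g(10,-8)=8 g(10,-6)=27 g(10,-4)=48 g(10,-2)=42 g(10,2)=42 g(10,4)=48 g(10,6)=27 g(10,8)=8 g(10,10)=1
t=11: g(11,-11)=1 g(11,-9)=9 g(11,-7)=35 g(11,-5)=75 g(11,-3)=90 g(11,-1)=42 g(11,1)=42 g(11,3)=90 g(11,5)=75 g(11,7)=35 g(11,9)=9 g(11,11)=1
t=12: g(12,-12)=1 g(12,-10)=10 g(12,-8)=44 g(12,-6)=110 g(12,-4)=165 g(12,-2)=132 g(12,2)=132 g(12,4)=165 g(12,6)=110 g(12,8)=44 g(12,10)=10 g(12,12)=1
t=13: g(13,-13)=1 g(13,-11)=11 g(13,-9)=54 g(13,-7)=154 g(13,-5)=275 g(13,-3)=297 g(13,-1)=132 g(13,1)=132 g(13,3)=297 g(13,5)=275 g(13,7)=154 g(13,9)=54 g(13,11)=11 g(13,13)=1
t=14: g(14,-14)=1 g(14,-12)=12 g(14,-10)=65 g(14,-8)=208 g(14,-6)=429 g(14,-4)=572 g(14,-2)=429 g(14,2)=429 g(14,4)=572 g(14,6)=429 g(14,8)=208 g(14,10)=65 g(14,12)=12 g(14,14)=1
t=15: g(15,-15)=1 g(15,-13)=13 g(15,-11)=77 g(15,-9)=273 g(15,-7)=637 g(15,-5)=1001 g(15,-3)=1001 g(15,-1)=429 g(15,1)=429 g(15,3)=1001 g(15,5)=1001 g(15,7)=637 g(15,9)=273 g(15,11)=77 g(15,13)=13 g(15,15)=1
t=16: g(16,-16)=1 g(16,-14)=14 g(16,-12)=90 g(16,-10)=350 g(16,-8)=910 g(16,-6)=1638 g(16,-4)=2002 g(16,-2)=1430 g(16,2)=1430 g(16,4)=2002 g(16,6)=1638 g(16,8)=910 g(16,10)=350 g(16,12)=90 g(16,14)=14 g(16,16)=1
t=17: g(17,-17)=1 g(17,-15)=15 g(17,-13)=104 g(17,-11)=440 g(17,-9)=1260 g(17,-7)=2548 g(17,-5)=3640 g(17,-3)=3432 g(17,-1)=1430 g(17,1)=1430 g(17,3)=3432 g(17,5)=3640 g(17,7)=2548 g(17,9)=1260 g(17,11)=440 g(17,13)=104 g(17,15)=15 g(17,17)=1
t=18: g(18,-18)=1 g(18,-16)=16 g(18,-14)=119 g(18,-12)=544 g(18,-10)=1700 g(18,-8)=3808 g(18,-6)=6188 g(18,-4)=7072 g(18,-2)=4862 g(18,2)=4862 g(18,4)=7072 g(18,6)=6188 g(18,8)=3808 g(18,10)=1700 g(18,12)=544 g(18,14)=119 g(18,16)=16 g(18,18)=1
t=19: g(19,-19)=1 g(19,-17)=17 g(19,-15)=135 g(19,-13)=663 g(19,-11)=2244 g(19,-9)=5508 g(19,-7)=9996 g(19,-5)=13260 g(19,-3)=11934 g(19,-1)=4862 g(19,1)=4862 g(19,3)=11934 g(19,5)=13260 g(19,7)=9996 g(19,9)=5508 g(19,11)=2244 g(19,13)=663 g(19,15)=135 g(19,17)=17 g(19,19)=1
t=20: g(20,-20)=1 g(20,-18)=18 g(20,-16)=152 g(20,-14)=798 g(20,-12)=2907 g(20,-10)=7752 g(20,-8)=15504 g(20,-6)=23256 g(20,-4)=25194 g(20,-2)=16796 g(20,2)=16796 g(20,4)=25194 g(20,6)=23256 g(20,8)=15504 g(20,10)=7752 g(20,12)=2907 g(20,14)=798 g(20,16)=152 g(20,18)=18 g(20,20)=1
Paths never hitting 0: Σ_s g(20,s) = 184756
Paths hitting 0: 2^20 - 184756 = 863820
P = 863820/1048576 = 215955/262144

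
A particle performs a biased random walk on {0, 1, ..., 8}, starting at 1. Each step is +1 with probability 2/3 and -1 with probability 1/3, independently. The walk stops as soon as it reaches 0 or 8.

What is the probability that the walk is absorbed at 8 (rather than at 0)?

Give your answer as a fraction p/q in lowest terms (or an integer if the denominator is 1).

Answer: 128/255

Derivation:
Biased walk: p = 2/3, q = 1/3, r = q/p = 1/2
Gambler's ruin: P(hit 8 before 0 | start at 1) = (1 - r^a)/(1 - r^N)
r^1 = 1/2; r^8 = 1/256
P = (1 - 1/2) / (1 - 1/256) = 1/2 / 255/256 = 128/255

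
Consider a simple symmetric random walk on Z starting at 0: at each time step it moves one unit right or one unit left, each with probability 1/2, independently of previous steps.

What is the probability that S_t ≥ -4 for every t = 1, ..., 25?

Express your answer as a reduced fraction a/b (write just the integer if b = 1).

Answer: 705755/1048576

Derivation:
Let f(t,s) = #length-t paths at position s with S_1..S_t all ≥ -4.
f(t,s) = f(t-1,s-1) + f(t-1,s+1) for s ≥ -4; f(t,s) = 0 for s < -4.
t=0: f(0,0)=1
t=1: f(1,-1)=1 f(1,1)=1
t=2: f(2,-2)=1 f(2,0)=2 f(2,2)=1
t=3: f(3,-3)=1 f(3,-1)=3 f(3,1)=3 f(3,3)=1
t=4: f(4,-4)=1 f(4,-2)=4 f(4,0)=6 f(4,2)=4 f(4,4)=1
t=5: f(5,-3)=5 f(5,-1)=10 f(5,1)=10 f(5,3)=5 f(5,5)=1
t=6: f(6,-4)=5 f(6,-2)=15 f(6,0)=20 f(6,2)=15 f(6,4)=6 f(6,6)=1
t=7: f(7,-3)=20 f(7,-1)=35 f(7,1)=35 f(7,3)=21 f(7,5)=7 f(7,7)=1
t=8: f(8,-4)=20 f(8,-2)=55 f(8,0)=70 f(8,2)=56 f(8,4)=28 f(8,6)=8 f(8,8)=1
t=9: f(9,-3)=75 f(9,-1)=125 f(9,1)=126 f(9,3)=84 f(9,5)=36 f(9,7)=9 f(9,9)=1
t=10: f(10,-4)=75 f(10,-2)=200 f(10,0)=251 f(10,2)=210 f(10,4)=120 f(10,6)=45 f(10,8)=10 f(10,10)=1
t=11: f(11,-3)=275 f(11,-1)=451 f(11,1)=461 f(11,3)=330 f(11,5)=165 f(11,7)=55 f(11,9)=11 f(11,11)=1
t=12: f(12,-4)=275 f(12,-2)=726 f(12,0)=912 f(12,2)=791 f(12,4)=495 f(12,6)=220 f(12,8)=66 f(12,10)=12 f(12,12)=1
t=13: f(13,-3)=1001 f(13,-1)=1638 f(13,1)=1703 f(13,3)=1286 f(13,5)=715 f(13,7)=286 f(13,9)=78 f(13,11)=13 f(13,13)=1
t=14: f(14,-4)=1001 f(14,-2)=2639 f(14,0)=3341 f(14,2)=2989 f(14,4)=2001 f(14,6)=1001 f(14,8)=364 f(14,10)=91 f(14,12)=14 f(14,14)=1
t=15: f(15,-3)=3640 f(15,-1)=5980 f(15,1)=6330 f(15,3)=4990 f(15,5)=3002 f(15,7)=1365 f(15,9)=455 f(15,11)=105 f(15,13)=15 f(15,15)=1
t=16: f(16,-4)=3640 f(16,-2)=9620 f(16,0)=12310 f(16,2)=11320 f(16,4)=7992 f(16,6)=4367 f(16,8)=1820 f(16,10)=560 f(16,12)=120 f(16,14)=16 f(16,16)=1
t=17: f(17,-3)=13260 f(17,-1)=21930 f(17,1)=23630 f(17,3)=19312 f(17,5)=12359 f(17,7)=6187 f(17,9)=2380 f(17,11)=680 f(17,13)=136 f(17,15)=17 f(17,17)=1
t=18: f(18,-4)=13260 f(18,-2)=35190 f(18,0)=45560 f(18,2)=42942 f(18,4)=31671 f(18,6)=18546 f(18,8)=8567 f(18,10)=3060 f(18,12)=816 f(18,14)=153 f(18,16)=18 f(18,18)=1
t=19: f(19,-3)=48450 f(19,-1)=80750 f(19,1)=88502 f(19,3)=74613 f(19,5)=50217 f(19,7)=27113 f(19,9)=11627 f(19,11)=3876 f(19,13)=969 f(19,15)=171 f(19,17)=19 f(19,19)=1
t=20: f(20,-4)=48450 f(20,-2)=129200 f(20,0)=169252 f(20,2)=163115 f(20,4)=124830 f(20,6)=77330 f(20,8)=38740 f(20,10)=15503 f(20,12)=4845 f(20,14)=1140 f(20,16)=190 f(20,18)=20 f(20,20)=1
t=21: f(21,-3)=177650 f(21,-1)=298452 f(21,1)=332367 f(21,3)=287945 f(21,5)=202160 f(21,7)=116070 f(21,9)=54243 f(21,11)=20348 f(21,13)=5985 f(21,15)=1330 f(21,17)=210 f(21,19)=21 f(21,21)=1
t=22: f(22,-4)=177650 f(22,-2)=476102 f(22,0)=630819 f(22,2)=620312 f(22,4)=490105 f(22,6)=318230 f(22,8)=170313 f(22,10)=74591 f(22,12)=26333 f(22,14)=7315 f(22,16)=1540 f(22,18)=231 f(22,20)=22 f(22,22)=1
t=23: f(23,-3)=653752 f(23,-1)=1106921 f(23,1)=1251131 f(23,3)=1110417 f(23,5)=808335 f(23,7)=488543 f(23,9)=244904 f(23,11)=100924 f(23,13)=33648 f(23,15)=8855 f(23,17)=1771 f(23,19)=253 f(23,21)=23 f(23,23)=1
t=24: f(24,-4)=653752 f(24,-2)=1760673 f(24,0)=2358052 f(24,2)=2361548 f(24,4)=1918752 f(24,6)=1296878 f(24,8)=733447 f(24,10)=345828 f(24,12)=134572 f(24,14)=42503 f(24,16)=10626 f(24,18)=2024 f(24,20)=276 f(24,22)=24 f(24,24)=1
t=25: f(25,-3)=2414425 f(25,-1)=4118725 f(25,1)=4719600 f(25,3)=4280300 f(25,5)=3215630 f(25,7)=2030325 f(25,9)=1079275 f(25,11)=480400 f(25,13)=177075 f(25,15)=53129 f(25,17)=12650 f(25,19)=2300 f(25,21)=300 f(25,23)=25 f(25,25)=1
Σ_s f(25,s) = 22584160
P = 22584160/33554432 = 705755/1048576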